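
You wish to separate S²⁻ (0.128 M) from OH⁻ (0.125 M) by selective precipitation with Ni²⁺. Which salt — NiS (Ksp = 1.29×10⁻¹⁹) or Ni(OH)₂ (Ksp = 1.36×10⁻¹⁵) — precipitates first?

NiS

Each salt precipitates once Q = Ksp for that salt.
For NiS: [Ni²⁺] = (Ksp/[S²⁻]) = 1.01×10⁻¹⁸ M
For Ni(OH)₂: [Ni²⁺] = (Ksp/[OH⁻]^2) = 8.70×10⁻¹⁴ M
The smaller threshold [Ni²⁺] is reached first, so NiS precipitates first.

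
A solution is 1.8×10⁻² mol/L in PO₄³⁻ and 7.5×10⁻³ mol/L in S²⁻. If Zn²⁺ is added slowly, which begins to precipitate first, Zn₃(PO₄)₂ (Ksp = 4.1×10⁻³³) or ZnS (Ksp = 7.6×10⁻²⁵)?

The threshold for precipitation is Q = Ksp.
For Zn₃(PO₄)₂: [Zn²⁺] = (Ksp/[PO₄³⁻]^2)^(1/3) = 2.3×10⁻¹⁰ mol/L
For ZnS: [Zn²⁺] = (Ksp/[S²⁻]) = 1.0×10⁻²² mol/L
Since ZnS needs less Zn²⁺ to reach saturation, it precipitates first.

ZnS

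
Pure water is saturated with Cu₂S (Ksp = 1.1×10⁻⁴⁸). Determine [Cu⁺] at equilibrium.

1.3×10⁻¹⁶ M

Cu₂S(s) ⇌ 2 Cu⁺(aq) + S²⁻(aq)
Call the molar solubility s, so that [Cu⁺] = 2s and [S²⁻] = s.
Ksp = [Cu⁺]^2[S²⁻] = (2s)^2 · s = 4s^3 = 1.1×10⁻⁴⁸
s = 6.5×10⁻¹⁷ M
[Cu⁺] = 2s = 1.3×10⁻¹⁶ M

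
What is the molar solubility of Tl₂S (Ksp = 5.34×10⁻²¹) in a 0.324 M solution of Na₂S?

Tl₂S(s) ⇌ 2 Tl⁺(aq) + S²⁻(aq)
The solution already contains S²⁻ at 0.324 M. Let s be the molar solubility of Tl₂S.
[S²⁻] ≈ 0.324 M (common ion dominates); [Tl⁺] = 2s.
Ksp = [Tl⁺]^2[S²⁻] = (2s)^2(0.324)
(2s)^2 = 5.34×10⁻²¹ / (0.324) = 1.65×10⁻²⁰
s = 6.42×10⁻¹¹ M

6.42×10⁻¹¹ M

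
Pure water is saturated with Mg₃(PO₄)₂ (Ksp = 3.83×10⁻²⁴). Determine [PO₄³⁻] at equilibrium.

Mg₃(PO₄)₂(s) ⇌ 3 Mg²⁺(aq) + 2 PO₄³⁻(aq)
Call the molar solubility s, so that [Mg²⁺] = 3s and [PO₄³⁻] = 2s.
Ksp = [Mg²⁺]^3[PO₄³⁻]^2 = (3s)^3 · (2s)^2 = 108s^5 = 3.83×10⁻²⁴
s = 8.13×10⁻⁶ mol L⁻¹
[PO₄³⁻] = 2s = 1.63×10⁻⁵ mol L⁻¹

1.63×10⁻⁵ M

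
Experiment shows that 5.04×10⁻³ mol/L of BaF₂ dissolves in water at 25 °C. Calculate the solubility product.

Ksp = 5.12×10⁻⁷

BaF₂(s) ⇌ Ba²⁺(aq) + 2 F⁻(aq)
If s mol/L of BaF₂ dissolves, [Ba²⁺] = s and [F⁻] = 2s.
Ksp = [Ba²⁺][F⁻]^2 = s · (2s)^2 = 4s^3
Ksp = 4 × (5.04×10⁻³)^3 = 5.12×10⁻⁷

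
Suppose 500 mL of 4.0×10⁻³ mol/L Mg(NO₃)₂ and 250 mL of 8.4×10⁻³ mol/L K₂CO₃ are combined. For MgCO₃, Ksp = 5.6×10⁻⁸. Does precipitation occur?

Yes

The combined volume is 750 mL.
[Mg²⁺] = (4.0×10⁻³)(500)/750 = 2.7×10⁻³ mol/L
[CO₃²⁻] = (8.4×10⁻³)(250)/750 = 2.8×10⁻³ mol/L
Q = [Mg²⁺][CO₃²⁻] = 7.5×10⁻⁶
Since Q (7.5×10⁻⁶) exceeds Ksp (5.6×10⁻⁸), MgCO₃ will precipitate.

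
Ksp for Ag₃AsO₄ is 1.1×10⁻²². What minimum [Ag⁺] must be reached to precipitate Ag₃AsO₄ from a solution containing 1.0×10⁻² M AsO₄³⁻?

A salt starts to precipitate once the ion product Q reaches its Ksp.
Ag₃AsO₄(s) ⇌ 3 Ag⁺(aq) + AsO₄³⁻(aq)
Ksp = [Ag⁺]^3[AsO₄³⁻] = [Ag⁺]^3(1.0×10⁻²)
[Ag⁺]^3 = 1.1×10⁻²² / (1.0×10⁻²) = 1.1×10⁻²⁰
[Ag⁺] = 2.2×10⁻⁷ M

2.2×10⁻⁷ M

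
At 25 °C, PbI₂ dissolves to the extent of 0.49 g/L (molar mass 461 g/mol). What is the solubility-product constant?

s = (0.49 g L⁻¹)/(461 g mol⁻¹) = 1.063×10⁻³ M
PbI₂(s) ⇌ Pb²⁺(aq) + 2 I⁻(aq)
If s mol/L of PbI₂ dissolves, [Pb²⁺] = s and [I⁻] = 2s.
Ksp = [Pb²⁺][I⁻]^2 = s · (2s)^2 = 4s^3
Ksp = 4 × (1.063×10⁻³)^3 = 4.8×10⁻⁹

Ksp = 4.8×10⁻⁹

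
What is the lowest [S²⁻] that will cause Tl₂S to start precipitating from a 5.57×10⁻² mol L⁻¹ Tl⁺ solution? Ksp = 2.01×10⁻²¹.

A salt starts to precipitate once the ion product Q reaches its Ksp.
Tl₂S(s) ⇌ 2 Tl⁺(aq) + S²⁻(aq)
Ksp = [Tl⁺]^2[S²⁻] = [S²⁻](5.57×10⁻²)^2
[S²⁻] = 2.01×10⁻²¹ / (5.57×10⁻²)^2 = 6.48×10⁻¹⁹
[S²⁻] = 6.48×10⁻¹⁹ mol L⁻¹

6.48×10⁻¹⁹ M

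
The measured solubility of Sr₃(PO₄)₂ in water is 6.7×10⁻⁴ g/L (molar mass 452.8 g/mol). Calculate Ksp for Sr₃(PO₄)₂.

Molar solubility s = (6.7×10⁻⁴ g/L) / (452.8 g/mol) = 1.480×10⁻⁶ mol/L
Sr₃(PO₄)₂(s) ⇌ 3 Sr²⁺(aq) + 2 PO₄³⁻(aq)
Let s be the molar solubility. Then [Sr²⁺] = 3s and [PO₄³⁻] = 2s.
Ksp = [Sr²⁺]^3[PO₄³⁻]^2 = (3s)^3 · (2s)^2 = 108s^5
Ksp = 108 × (1.480×10⁻⁶)^5 = 7.7×10⁻²⁸

Ksp = 7.7×10⁻²⁸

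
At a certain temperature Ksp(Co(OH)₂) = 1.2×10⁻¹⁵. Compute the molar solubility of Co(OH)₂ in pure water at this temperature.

6.7×10⁻⁶ M

Co(OH)₂(s) ⇌ Co²⁺(aq) + 2 OH⁻(aq)
Let s be the molar solubility. Then [Co²⁺] = s and [OH⁻] = 2s.
Ksp = [Co²⁺][OH⁻]^2 = s · (2s)^2 = 4s^3
4s^3 = 1.2×10⁻¹⁵  ⇒  s^3 = 3.0×10⁻¹⁶
s = (3.0×10⁻¹⁶)^(1/3) = 6.7×10⁻⁶ mol/L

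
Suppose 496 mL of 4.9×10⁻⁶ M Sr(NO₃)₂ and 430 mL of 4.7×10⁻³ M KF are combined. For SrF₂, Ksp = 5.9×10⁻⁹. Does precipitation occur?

After mixing, V = 496 mL + 430 mL = 926 mL.
[Sr²⁺] = (4.9×10⁻⁶)(496)/926 = 2.6×10⁻⁶ M
[F⁻] = (4.7×10⁻³)(430)/926 = 2.2×10⁻³ M
Q = [Sr²⁺][F⁻]^2 = 1.3×10⁻¹¹
Q = 1.3×10⁻¹¹ < Ksp = 5.9×10⁻⁹, so the solution is unsaturated and no precipitate forms.

No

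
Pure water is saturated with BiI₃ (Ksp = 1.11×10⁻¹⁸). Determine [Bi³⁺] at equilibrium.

1.42×10⁻⁵ M

BiI₃(s) ⇌ Bi³⁺(aq) + 3 I⁻(aq)
Call the molar solubility s, so that [Bi³⁺] = s and [I⁻] = 3s.
Ksp = [Bi³⁺][I⁻]^3 = s · (3s)^3 = 27s^4 = 1.11×10⁻¹⁸
s = 1.42×10⁻⁵ mol/L
[Bi³⁺] = s = 1.42×10⁻⁵ mol/L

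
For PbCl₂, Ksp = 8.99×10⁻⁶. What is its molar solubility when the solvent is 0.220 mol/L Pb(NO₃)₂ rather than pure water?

3.20×10⁻³ M

PbCl₂(s) ⇌ Pb²⁺(aq) + 2 Cl⁻(aq)
With Pb²⁺ already at 0.220 mol/L and s small, take [Pb²⁺] ≈ 0.220 mol/L and [Cl⁻] = 2s.
Ksp = [Pb²⁺][Cl⁻]^2 = (0.220)(2s)^2
(2s)^2 = 8.99×10⁻⁶ / (0.220) = 4.09×10⁻⁵
s = 3.20×10⁻³ mol/L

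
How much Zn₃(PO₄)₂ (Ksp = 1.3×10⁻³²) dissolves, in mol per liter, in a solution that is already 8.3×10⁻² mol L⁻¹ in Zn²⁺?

2.4×10⁻¹⁵ M

Zn₃(PO₄)₂(s) ⇌ 3 Zn²⁺(aq) + 2 PO₄³⁻(aq)
Let s be the solubility of Zn₃(PO₄)₂ here. The common ion gives [Zn²⁺] ≈ 8.3×10⁻² mol L⁻¹, and [PO₄³⁻] = 2s.
Ksp = [Zn²⁺]^3[PO₄³⁻]^2 = (8.3×10⁻²)^3(2s)^2
(2s)^2 = 1.3×10⁻³² / (8.3×10⁻²)^3 = 2.3×10⁻²⁹
s = 2.4×10⁻¹⁵ mol L⁻¹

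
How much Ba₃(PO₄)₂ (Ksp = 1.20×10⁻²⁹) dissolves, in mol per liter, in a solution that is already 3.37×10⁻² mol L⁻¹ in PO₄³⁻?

7.31×10⁻¹⁰ M

Ba₃(PO₄)₂(s) ⇌ 3 Ba²⁺(aq) + 2 PO₄³⁻(aq)
The solution already contains PO₄³⁻ at 3.37×10⁻² mol L⁻¹. Let s be the molar solubility of Ba₃(PO₄)₂.
[PO₄³⁻] ≈ 3.37×10⁻² mol L⁻¹ (common ion dominates); [Ba²⁺] = 3s.
Ksp = [Ba²⁺]^3[PO₄³⁻]^2 = (3s)^3(3.37×10⁻²)^2
(3s)^3 = 1.20×10⁻²⁹ / (3.37×10⁻²)^2 = 1.06×10⁻²⁶
s = 7.31×10⁻¹⁰ mol L⁻¹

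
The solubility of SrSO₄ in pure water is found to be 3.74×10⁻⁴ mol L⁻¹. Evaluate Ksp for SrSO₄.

SrSO₄(s) ⇌ Sr²⁺(aq) + SO₄²⁻(aq)
With molar solubility s: [Sr²⁺] = s, [SO₄²⁻] = s.
Ksp = [Sr²⁺][SO₄²⁻] = s · s = s^2
Ksp = (3.74×10⁻⁴)^2 = 1.40×10⁻⁷

Ksp = 1.40×10⁻⁷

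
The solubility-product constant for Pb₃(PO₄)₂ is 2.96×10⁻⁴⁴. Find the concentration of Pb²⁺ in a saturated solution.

Pb₃(PO₄)₂(s) ⇌ 3 Pb²⁺(aq) + 2 PO₄³⁻(aq)
If s mol/L of Pb₃(PO₄)₂ dissolves, [Pb²⁺] = 3s and [PO₄³⁻] = 2s.
Ksp = [Pb²⁺]^3[PO₄³⁻]^2 = (3s)^3 · (2s)^2 = 108s^5 = 2.96×10⁻⁴⁴
s = 7.72×10⁻¹⁰ M
[Pb²⁺] = 3s = 2.32×10⁻⁹ M

2.32×10⁻⁹ M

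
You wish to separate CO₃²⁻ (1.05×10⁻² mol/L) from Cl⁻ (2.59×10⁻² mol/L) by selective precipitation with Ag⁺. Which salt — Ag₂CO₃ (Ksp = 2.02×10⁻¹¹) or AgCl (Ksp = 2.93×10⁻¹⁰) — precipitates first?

Precipitation of each salt begins when its ion product equals Ksp.
For Ag₂CO₃: [Ag⁺] = (Ksp/[CO₃²⁻])^(1/2) = 4.39×10⁻⁵ mol/L
For AgCl: [Ag⁺] = (Ksp/[Cl⁻]) = 1.13×10⁻⁸ mol/L
Since AgCl needs less Ag⁺ to reach saturation, it precipitates first.

AgCl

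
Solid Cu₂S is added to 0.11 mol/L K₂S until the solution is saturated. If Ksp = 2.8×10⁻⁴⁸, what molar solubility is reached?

2.5×10⁻²⁴ M

Cu₂S(s) ⇌ 2 Cu⁺(aq) + S²⁻(aq)
S²⁻ is already present at 0.11 mol/L. If s mol/L of Cu₂S dissolves, [Cu⁺] = 2s while [S²⁻] ≈ 0.11 mol/L.
Ksp = [Cu⁺]^2[S²⁻] = (2s)^2(0.11)
(2s)^2 = 2.8×10⁻⁴⁸ / (0.11) = 2.5×10⁻⁴⁷
s = 2.5×10⁻²⁴ mol/L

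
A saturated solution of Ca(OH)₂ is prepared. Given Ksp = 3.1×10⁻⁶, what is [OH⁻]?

Ca(OH)₂(s) ⇌ Ca²⁺(aq) + 2 OH⁻(aq)
If s mol/L of Ca(OH)₂ dissolves, [Ca²⁺] = s and [OH⁻] = 2s.
Ksp = [Ca²⁺][OH⁻]^2 = s · (2s)^2 = 4s^3 = 3.1×10⁻⁶
s = 9.2×10⁻³ mol L⁻¹
[OH⁻] = 2s = 1.8×10⁻² mol L⁻¹

1.8×10⁻² M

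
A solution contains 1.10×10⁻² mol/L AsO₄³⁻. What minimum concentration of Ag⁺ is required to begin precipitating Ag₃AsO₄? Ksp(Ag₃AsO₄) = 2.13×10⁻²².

2.69×10⁻⁷ M

Precipitation of each salt begins when its ion product equals Ksp.
Ag₃AsO₄(s) ⇌ 3 Ag⁺(aq) + AsO₄³⁻(aq)
Ksp = [Ag⁺]^3[AsO₄³⁻] = [Ag⁺]^3(1.10×10⁻²)
[Ag⁺]^3 = 2.13×10⁻²² / (1.10×10⁻²) = 1.94×10⁻²⁰
[Ag⁺] = 2.69×10⁻⁷ mol/L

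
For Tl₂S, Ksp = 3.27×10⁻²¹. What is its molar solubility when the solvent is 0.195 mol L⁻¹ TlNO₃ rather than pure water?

Tl₂S(s) ⇌ 2 Tl⁺(aq) + S²⁻(aq)
Let s be the solubility of Tl₂S here. The common ion gives [Tl⁺] ≈ 0.195 mol L⁻¹, and [S²⁻] = s.
Ksp = [Tl⁺]^2[S²⁻] = (0.195)^2s
s = 3.27×10⁻²¹ / (0.195)^2 = 8.60×10⁻²⁰
s = 8.60×10⁻²⁰ mol L⁻¹

8.60×10⁻²⁰ M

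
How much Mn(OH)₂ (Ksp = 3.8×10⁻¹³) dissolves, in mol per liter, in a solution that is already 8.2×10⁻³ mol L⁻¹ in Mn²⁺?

Mn(OH)₂(s) ⇌ Mn²⁺(aq) + 2 OH⁻(aq)
Let s be the solubility of Mn(OH)₂ here. The common ion gives [Mn²⁺] ≈ 8.2×10⁻³ mol L⁻¹, and [OH⁻] = 2s.
Ksp = [Mn²⁺][OH⁻]^2 = (8.2×10⁻³)(2s)^2
(2s)^2 = 3.8×10⁻¹³ / (8.2×10⁻³) = 4.6×10⁻¹¹
s = 3.4×10⁻⁶ mol L⁻¹

3.4×10⁻⁶ M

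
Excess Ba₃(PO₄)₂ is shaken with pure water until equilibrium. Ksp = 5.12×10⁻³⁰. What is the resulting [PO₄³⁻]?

Ba₃(PO₄)₂(s) ⇌ 3 Ba²⁺(aq) + 2 PO₄³⁻(aq)
If s mol/L of Ba₃(PO₄)₂ dissolves, [Ba²⁺] = 3s and [PO₄³⁻] = 2s.
Ksp = [Ba²⁺]^3[PO₄³⁻]^2 = (3s)^3 · (2s)^2 = 108s^5 = 5.12×10⁻³⁰
s = 5.43×10⁻⁷ M
[PO₄³⁻] = 2s = 1.09×10⁻⁶ M

1.09×10⁻⁶ M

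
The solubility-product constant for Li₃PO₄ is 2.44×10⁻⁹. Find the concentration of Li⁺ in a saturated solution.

9.25×10⁻³ M

Li₃PO₄(s) ⇌ 3 Li⁺(aq) + PO₄³⁻(aq)
With molar solubility s: [Li⁺] = 3s, [PO₄³⁻] = s.
Ksp = [Li⁺]^3[PO₄³⁻] = (3s)^3 · s = 27s^4 = 2.44×10⁻⁹
s = 3.08×10⁻³ mol/L
[Li⁺] = 3s = 9.25×10⁻³ mol/L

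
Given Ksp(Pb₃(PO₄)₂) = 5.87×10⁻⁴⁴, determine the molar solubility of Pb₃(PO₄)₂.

8.85×10⁻¹⁰ M

Pb₃(PO₄)₂(s) ⇌ 3 Pb²⁺(aq) + 2 PO₄³⁻(aq)
For each mole of Pb₃(PO₄)₂ that dissolves per liter, [Pb²⁺] = 3s and [PO₄³⁻] = 2s; let s denote this solubility.
Ksp = [Pb²⁺]^3[PO₄³⁻]^2 = (3s)^3 · (2s)^2 = 108s^5
108s^5 = 5.87×10⁻⁴⁴  ⇒  s^5 = 5.44×10⁻⁴⁶
s = (5.44×10⁻⁴⁶)^(1/5) = 8.85×10⁻¹⁰ M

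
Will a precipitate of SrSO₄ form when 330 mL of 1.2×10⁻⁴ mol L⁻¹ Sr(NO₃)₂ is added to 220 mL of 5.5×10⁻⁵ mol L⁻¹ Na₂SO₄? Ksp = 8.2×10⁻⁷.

No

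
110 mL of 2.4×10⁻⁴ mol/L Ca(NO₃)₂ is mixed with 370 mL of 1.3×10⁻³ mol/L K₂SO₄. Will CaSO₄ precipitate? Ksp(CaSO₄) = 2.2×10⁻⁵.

No

Total volume after mixing = 110 + 370 = 480 mL.
[Ca²⁺] = (2.4×10⁻⁴)(110)/480 = 5.5×10⁻⁵ mol/L
[SO₄²⁻] = (1.3×10⁻³)(370)/480 = 1.0×10⁻³ mol/L
Q = [Ca²⁺][SO₄²⁻] = 5.5×10⁻⁸
Q < Ksp (5.5×10⁻⁸ vs 2.2×10⁻⁵); the solution remains unsaturated and no precipitate forms.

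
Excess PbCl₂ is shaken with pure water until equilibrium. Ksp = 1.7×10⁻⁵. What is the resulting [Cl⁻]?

3.2×10⁻² M

PbCl₂(s) ⇌ Pb²⁺(aq) + 2 Cl⁻(aq)
With molar solubility s: [Pb²⁺] = s, [Cl⁻] = 2s.
Ksp = [Pb²⁺][Cl⁻]^2 = s · (2s)^2 = 4s^3 = 1.7×10⁻⁵
s = 1.6×10⁻² M
[Cl⁻] = 2s = 3.2×10⁻² M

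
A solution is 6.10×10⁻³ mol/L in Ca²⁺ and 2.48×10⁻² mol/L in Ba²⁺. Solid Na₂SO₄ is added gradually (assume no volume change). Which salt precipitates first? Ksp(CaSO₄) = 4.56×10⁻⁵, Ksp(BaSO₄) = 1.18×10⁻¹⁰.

BaSO₄

Precipitation of each salt begins when its ion product equals Ksp.
For CaSO₄: [SO₄²⁻] = (Ksp/[Ca²⁺]) = 7.48×10⁻³ mol/L
For BaSO₄: [SO₄²⁻] = (Ksp/[Ba²⁺]) = 4.76×10⁻⁹ mol/L
The smaller threshold [SO₄²⁻] is reached first, so BaSO₄ precipitates first.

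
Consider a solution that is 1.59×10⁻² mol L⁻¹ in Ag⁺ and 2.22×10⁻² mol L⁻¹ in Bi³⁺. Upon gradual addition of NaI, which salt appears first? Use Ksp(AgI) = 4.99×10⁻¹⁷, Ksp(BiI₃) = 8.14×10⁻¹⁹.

A salt starts to precipitate once the ion product Q reaches its Ksp.
For AgI: [I⁻] = (Ksp/[Ag⁺]) = 3.14×10⁻¹⁵ mol L⁻¹
For BiI₃: [I⁻] = (Ksp/[Bi³⁺])^(1/3) = 3.32×10⁻⁶ mol L⁻¹
Since AgI needs less I⁻ to reach saturation, it precipitates first.

AgI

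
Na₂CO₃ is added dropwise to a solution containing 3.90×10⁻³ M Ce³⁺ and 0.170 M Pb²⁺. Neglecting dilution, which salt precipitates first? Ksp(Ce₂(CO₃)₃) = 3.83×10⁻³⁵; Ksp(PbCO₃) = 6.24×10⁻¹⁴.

PbCO₃

Each salt precipitates once Q = Ksp for that salt.
For Ce₂(CO₃)₃: [CO₃²⁻] = (Ksp/[Ce³⁺]^2)^(1/3) = 1.36×10⁻¹⁰ M
For PbCO₃: [CO₃²⁻] = (Ksp/[Pb²⁺]) = 3.67×10⁻¹³ M
PbCO₃ requires the lower [CO₃²⁻], so it precipitates first.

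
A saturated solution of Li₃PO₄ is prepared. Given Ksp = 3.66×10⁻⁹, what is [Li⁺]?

Li₃PO₄(s) ⇌ 3 Li⁺(aq) + PO₄³⁻(aq)
For each mole of Li₃PO₄ that dissolves per liter, [Li⁺] = 3s and [PO₄³⁻] = s; let s denote this solubility.
Ksp = [Li⁺]^3[PO₄³⁻] = (3s)^3 · s = 27s^4 = 3.66×10⁻⁹
s = 3.41×10⁻³ M
[Li⁺] = 3s = 1.02×10⁻² M

1.02×10⁻² M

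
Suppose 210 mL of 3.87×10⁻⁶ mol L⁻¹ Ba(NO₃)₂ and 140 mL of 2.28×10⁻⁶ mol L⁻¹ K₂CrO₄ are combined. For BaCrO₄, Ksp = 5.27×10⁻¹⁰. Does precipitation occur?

The combined volume is 350 mL.
[Ba²⁺] = (3.87×10⁻⁶)(210)/350 = 2.32×10⁻⁶ mol L⁻¹
[CrO₄²⁻] = (2.28×10⁻⁶)(140)/350 = 9.12×10⁻⁷ mol L⁻¹
Q = [Ba²⁺][CrO₄²⁻] = 2.12×10⁻¹²
Q < Ksp (2.12×10⁻¹² vs 5.27×10⁻¹⁰); the solution remains unsaturated and no precipitate forms.

No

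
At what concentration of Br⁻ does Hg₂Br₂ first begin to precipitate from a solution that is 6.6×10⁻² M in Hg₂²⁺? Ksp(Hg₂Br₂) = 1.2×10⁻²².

4.3×10⁻¹¹ M

Precipitation begins when Q = Ksp.
Hg₂Br₂(s) ⇌ Hg₂²⁺(aq) + 2 Br⁻(aq)
Ksp = [Hg₂²⁺][Br⁻]^2 = [Br⁻]^2(6.6×10⁻²)
[Br⁻]^2 = 1.2×10⁻²² / (6.6×10⁻²) = 1.8×10⁻²¹
[Br⁻] = 4.3×10⁻¹¹ M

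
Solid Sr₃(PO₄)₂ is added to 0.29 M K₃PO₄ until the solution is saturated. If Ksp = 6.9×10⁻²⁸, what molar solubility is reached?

6.7×10⁻¹⁰ M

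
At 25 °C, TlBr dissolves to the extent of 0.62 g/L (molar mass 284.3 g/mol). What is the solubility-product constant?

Ksp = 4.8×10⁻⁶

Molar solubility s = (0.62 g/L) / (284.3 g/mol) = 2.181×10⁻³ mol/L
TlBr(s) ⇌ Tl⁺(aq) + Br⁻(aq)
Let s be the molar solubility. Then [Tl⁺] = s and [Br⁻] = s.
Ksp = [Tl⁺][Br⁻] = s · s = s^2
Ksp = (2.181×10⁻³)^2 = 4.8×10⁻⁶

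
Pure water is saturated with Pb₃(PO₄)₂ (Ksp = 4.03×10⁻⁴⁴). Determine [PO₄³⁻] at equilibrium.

1.64×10⁻⁹ M

Pb₃(PO₄)₂(s) ⇌ 3 Pb²⁺(aq) + 2 PO₄³⁻(aq)
With molar solubility s: [Pb²⁺] = 3s, [PO₄³⁻] = 2s.
Ksp = [Pb²⁺]^3[PO₄³⁻]^2 = (3s)^3 · (2s)^2 = 108s^5 = 4.03×10⁻⁴⁴
s = 8.21×10⁻¹⁰ mol/L
[PO₄³⁻] = 2s = 1.64×10⁻⁹ mol/L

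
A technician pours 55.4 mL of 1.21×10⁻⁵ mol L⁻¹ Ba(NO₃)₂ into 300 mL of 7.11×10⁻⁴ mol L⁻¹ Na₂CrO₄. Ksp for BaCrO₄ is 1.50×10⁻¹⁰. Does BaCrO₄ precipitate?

Total volume after mixing = 55.4 + 300 = 355.4 mL.
[Ba²⁺] = (1.21×10⁻⁵)(55.4)/355.4 = 1.89×10⁻⁶ mol L⁻¹
[CrO₄²⁻] = (7.11×10⁻⁴)(300)/355.4 = 6.00×10⁻⁴ mol L⁻¹
Q = [Ba²⁺][CrO₄²⁻] = 1.13×10⁻⁹
Since Q (1.13×10⁻⁹) exceeds Ksp (1.50×10⁻¹⁰), BaCrO₄ will precipitate.

Yes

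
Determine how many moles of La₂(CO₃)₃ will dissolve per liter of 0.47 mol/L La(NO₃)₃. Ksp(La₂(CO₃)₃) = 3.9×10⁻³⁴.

La₂(CO₃)₃(s) ⇌ 2 La³⁺(aq) + 3 CO₃²⁻(aq)
The solution already contains La³⁺ at 0.47 mol/L. Let s be the molar solubility of La₂(CO₃)₃.
[La³⁺] ≈ 0.47 mol/L (common ion dominates); [CO₃²⁻] = 3s.
Ksp = [La³⁺]^2[CO₃²⁻]^3 = (0.47)^2(3s)^3
(3s)^3 = 3.9×10⁻³⁴ / (0.47)^2 = 1.8×10⁻³³
s = 4.0×10⁻¹² mol/L

4.0×10⁻¹² M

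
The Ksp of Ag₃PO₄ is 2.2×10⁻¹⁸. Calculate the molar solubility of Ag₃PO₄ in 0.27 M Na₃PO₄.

6.7×10⁻⁷ M

Ag₃PO₄(s) ⇌ 3 Ag⁺(aq) + PO₄³⁻(aq)
PO₄³⁻ is already present at 0.27 M. If s mol/L of Ag₃PO₄ dissolves, [Ag⁺] = 3s while [PO₄³⁻] ≈ 0.27 M.
Ksp = [Ag⁺]^3[PO₄³⁻] = (3s)^3(0.27)
(3s)^3 = 2.2×10⁻¹⁸ / (0.27) = 8.1×10⁻¹⁸
s = 6.7×10⁻⁷ M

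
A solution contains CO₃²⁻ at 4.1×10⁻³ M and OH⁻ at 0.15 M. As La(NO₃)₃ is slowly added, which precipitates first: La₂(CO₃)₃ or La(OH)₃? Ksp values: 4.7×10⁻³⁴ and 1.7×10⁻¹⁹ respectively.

Precipitation begins when Q = Ksp.
For La₂(CO₃)₃: [La³⁺] = (Ksp/[CO₃²⁻]^3)^(1/2) = 8.3×10⁻¹⁴ M
For La(OH)₃: [La³⁺] = (Ksp/[OH⁻]^3) = 5.0×10⁻¹⁷ M
The smaller threshold [La³⁺] is reached first, so La(OH)₃ precipitates first.

La(OH)₃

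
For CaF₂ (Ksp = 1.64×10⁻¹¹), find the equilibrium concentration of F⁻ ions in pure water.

3.20×10⁻⁴ M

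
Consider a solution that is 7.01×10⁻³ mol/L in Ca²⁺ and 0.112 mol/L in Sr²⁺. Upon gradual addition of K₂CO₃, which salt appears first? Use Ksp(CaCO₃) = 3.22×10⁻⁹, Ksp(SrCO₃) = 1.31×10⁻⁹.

The threshold for precipitation is Q = Ksp.
For CaCO₃: [CO₃²⁻] = (Ksp/[Ca²⁺]) = 4.59×10⁻⁷ mol/L
For SrCO₃: [CO₃²⁻] = (Ksp/[Sr²⁺]) = 1.17×10⁻⁸ mol/L
SrCO₃ requires the lower [CO₃²⁻], so it precipitates first.

SrCO₃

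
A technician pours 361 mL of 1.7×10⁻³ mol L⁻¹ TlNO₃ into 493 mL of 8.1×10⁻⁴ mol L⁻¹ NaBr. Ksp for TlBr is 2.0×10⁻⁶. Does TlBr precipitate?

No

After mixing, V = 361 mL + 493 mL = 854 mL.
[Tl⁺] = (1.7×10⁻³)(361)/854 = 7.2×10⁻⁴ mol L⁻¹
[Br⁻] = (8.1×10⁻⁴)(493)/854 = 4.7×10⁻⁴ mol L⁻¹
Q = [Tl⁺][Br⁻] = 3.4×10⁻⁷
Q = 3.4×10⁻⁷ < Ksp = 2.0×10⁻⁶, so the solution is unsaturated and no precipitate forms.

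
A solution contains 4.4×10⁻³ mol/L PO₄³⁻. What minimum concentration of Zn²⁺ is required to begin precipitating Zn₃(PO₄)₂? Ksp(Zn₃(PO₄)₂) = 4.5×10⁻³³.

6.1×10⁻¹⁰ M

A salt starts to precipitate once the ion product Q reaches its Ksp.
Zn₃(PO₄)₂(s) ⇌ 3 Zn²⁺(aq) + 2 PO₄³⁻(aq)
Ksp = [Zn²⁺]^3[PO₄³⁻]^2 = [Zn²⁺]^3(4.4×10⁻³)^2
[Zn²⁺]^3 = 4.5×10⁻³³ / (4.4×10⁻³)^2 = 2.3×10⁻²⁸
[Zn²⁺] = 6.1×10⁻¹⁰ mol/L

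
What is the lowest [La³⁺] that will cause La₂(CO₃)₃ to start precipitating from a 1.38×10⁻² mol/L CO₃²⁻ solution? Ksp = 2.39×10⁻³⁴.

9.54×10⁻¹⁵ M

A salt starts to precipitate once the ion product Q reaches its Ksp.
La₂(CO₃)₃(s) ⇌ 2 La³⁺(aq) + 3 CO₃²⁻(aq)
Ksp = [La³⁺]^2[CO₃²⁻]^3 = [La³⁺]^2(1.38×10⁻²)^3
[La³⁺]^2 = 2.39×10⁻³⁴ / (1.38×10⁻²)^3 = 9.09×10⁻²⁹
[La³⁺] = 9.54×10⁻¹⁵ mol/L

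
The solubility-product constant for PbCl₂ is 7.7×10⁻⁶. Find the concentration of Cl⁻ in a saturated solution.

PbCl₂(s) ⇌ Pb²⁺(aq) + 2 Cl⁻(aq)
Let s be the molar solubility. Then [Pb²⁺] = s and [Cl⁻] = 2s.
Ksp = [Pb²⁺][Cl⁻]^2 = s · (2s)^2 = 4s^3 = 7.7×10⁻⁶
s = 1.2×10⁻² M
[Cl⁻] = 2s = 2.5×10⁻² M

2.5×10⁻² M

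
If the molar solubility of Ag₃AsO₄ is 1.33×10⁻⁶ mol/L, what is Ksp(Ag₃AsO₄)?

Ksp = 8.45×10⁻²³

Ag₃AsO₄(s) ⇌ 3 Ag⁺(aq) + AsO₄³⁻(aq)
Let s be the molar solubility. Then [Ag⁺] = 3s and [AsO₄³⁻] = s.
Ksp = [Ag⁺]^3[AsO₄³⁻] = (3s)^3 · s = 27s^4
Ksp = 27 × (1.33×10⁻⁶)^4 = 8.45×10⁻²³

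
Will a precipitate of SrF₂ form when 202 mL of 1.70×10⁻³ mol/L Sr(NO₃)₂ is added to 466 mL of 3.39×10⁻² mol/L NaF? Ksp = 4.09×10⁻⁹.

After mixing, V = 202 mL + 466 mL = 668 mL.
[Sr²⁺] = (1.70×10⁻³)(202)/668 = 5.14×10⁻⁴ mol/L
[F⁻] = (3.39×10⁻²)(466)/668 = 2.36×10⁻² mol/L
Q = [Sr²⁺][F⁻]^2 = 2.88×10⁻⁷
Since Q (2.88×10⁻⁷) exceeds Ksp (4.09×10⁻⁹), SrF₂ will precipitate.

Yes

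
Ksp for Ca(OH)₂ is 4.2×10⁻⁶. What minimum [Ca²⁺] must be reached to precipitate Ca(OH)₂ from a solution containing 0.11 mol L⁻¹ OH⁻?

3.5×10⁻⁴ M

A salt starts to precipitate once the ion product Q reaches its Ksp.
Ca(OH)₂(s) ⇌ Ca²⁺(aq) + 2 OH⁻(aq)
Ksp = [Ca²⁺][OH⁻]^2 = [Ca²⁺](0.11)^2
[Ca²⁺] = 4.2×10⁻⁶ / (0.11)^2 = 3.5×10⁻⁴
[Ca²⁺] = 3.5×10⁻⁴ mol L⁻¹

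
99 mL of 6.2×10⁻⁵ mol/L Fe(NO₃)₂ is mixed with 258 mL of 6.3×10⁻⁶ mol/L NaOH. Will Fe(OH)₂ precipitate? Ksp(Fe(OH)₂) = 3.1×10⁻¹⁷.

After mixing, V = 99 mL + 258 mL = 357 mL.
[Fe²⁺] = (6.2×10⁻⁵)(99)/357 = 1.7×10⁻⁵ mol/L
[OH⁻] = (6.3×10⁻⁶)(258)/357 = 4.6×10⁻⁶ mol/L
Q = [Fe²⁺][OH⁻]^2 = 3.6×10⁻¹⁶
Since Q (3.6×10⁻¹⁶) exceeds Ksp (3.1×10⁻¹⁷), Fe(OH)₂ will precipitate.

Yes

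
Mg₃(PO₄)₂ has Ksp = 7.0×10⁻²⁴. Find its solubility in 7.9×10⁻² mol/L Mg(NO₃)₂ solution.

6.0×10⁻¹¹ M

Mg₃(PO₄)₂(s) ⇌ 3 Mg²⁺(aq) + 2 PO₄³⁻(aq)
Let s be the solubility of Mg₃(PO₄)₂ here. The common ion gives [Mg²⁺] ≈ 7.9×10⁻² mol/L, and [PO₄³⁻] = 2s.
Ksp = [Mg²⁺]^3[PO₄³⁻]^2 = (7.9×10⁻²)^3(2s)^2
(2s)^2 = 7.0×10⁻²⁴ / (7.9×10⁻²)^3 = 1.4×10⁻²⁰
s = 6.0×10⁻¹¹ mol/L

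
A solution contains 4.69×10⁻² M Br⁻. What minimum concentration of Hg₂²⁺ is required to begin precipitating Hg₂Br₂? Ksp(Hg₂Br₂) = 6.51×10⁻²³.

2.96×10⁻²⁰ M

The threshold for precipitation is Q = Ksp.
Hg₂Br₂(s) ⇌ Hg₂²⁺(aq) + 2 Br⁻(aq)
Ksp = [Hg₂²⁺][Br⁻]^2 = [Hg₂²⁺](4.69×10⁻²)^2
[Hg₂²⁺] = 6.51×10⁻²³ / (4.69×10⁻²)^2 = 2.96×10⁻²⁰
[Hg₂²⁺] = 2.96×10⁻²⁰ M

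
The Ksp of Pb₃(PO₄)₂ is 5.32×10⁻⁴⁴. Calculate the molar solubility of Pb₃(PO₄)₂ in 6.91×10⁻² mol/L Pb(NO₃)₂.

Pb₃(PO₄)₂(s) ⇌ 3 Pb²⁺(aq) + 2 PO₄³⁻(aq)
Pb²⁺ is already present at 6.91×10⁻² mol/L. If s mol/L of Pb₃(PO₄)₂ dissolves, [PO₄³⁻] = 2s while [Pb²⁺] ≈ 6.91×10⁻² mol/L.
Ksp = [Pb²⁺]^3[PO₄³⁻]^2 = (6.91×10⁻²)^3(2s)^2
(2s)^2 = 5.32×10⁻⁴⁴ / (6.91×10⁻²)^3 = 1.61×10⁻⁴⁰
s = 6.35×10⁻²¹ mol/L

6.35×10⁻²¹ M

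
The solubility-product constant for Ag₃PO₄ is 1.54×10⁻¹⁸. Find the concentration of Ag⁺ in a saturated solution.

Ag₃PO₄(s) ⇌ 3 Ag⁺(aq) + PO₄³⁻(aq)
If s mol/L of Ag₃PO₄ dissolves, [Ag⁺] = 3s and [PO₄³⁻] = s.
Ksp = [Ag⁺]^3[PO₄³⁻] = (3s)^3 · s = 27s^4 = 1.54×10⁻¹⁸
s = 1.55×10⁻⁵ M
[Ag⁺] = 3s = 4.64×10⁻⁵ M

4.64×10⁻⁵ M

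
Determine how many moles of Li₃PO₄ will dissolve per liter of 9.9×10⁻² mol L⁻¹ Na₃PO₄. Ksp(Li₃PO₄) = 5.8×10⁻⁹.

1.3×10⁻³ M

Li₃PO₄(s) ⇌ 3 Li⁺(aq) + PO₄³⁻(aq)
With PO₄³⁻ already at 9.9×10⁻² mol L⁻¹ and s small, take [PO₄³⁻] ≈ 9.9×10⁻² mol L⁻¹ and [Li⁺] = 3s.
Ksp = [Li⁺]^3[PO₄³⁻] = (3s)^3(9.9×10⁻²)
(3s)^3 = 5.8×10⁻⁹ / (9.9×10⁻²) = 5.9×10⁻⁸
s = 1.3×10⁻³ mol L⁻¹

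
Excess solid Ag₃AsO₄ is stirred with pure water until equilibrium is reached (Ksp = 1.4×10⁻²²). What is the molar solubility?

Ag₃AsO₄(s) ⇌ 3 Ag⁺(aq) + AsO₄³⁻(aq)
Let s be the molar solubility. Then [Ag⁺] = 3s and [AsO₄³⁻] = s.
Ksp = [Ag⁺]^3[AsO₄³⁻] = (3s)^3 · s = 27s^4
27s^4 = 1.4×10⁻²²  ⇒  s^4 = 5.2×10⁻²⁴
Taking the 4th root, s = 1.5×10⁻⁶ mol/L.

1.5×10⁻⁶ M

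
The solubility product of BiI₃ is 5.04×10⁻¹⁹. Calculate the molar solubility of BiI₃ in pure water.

1.17×10⁻⁵ M

BiI₃(s) ⇌ Bi³⁺(aq) + 3 I⁻(aq)
For each mole of BiI₃ that dissolves per liter, [Bi³⁺] = s and [I⁻] = 3s; let s denote this solubility.
Ksp = [Bi³⁺][I⁻]^3 = s · (3s)^3 = 27s^4
27s^4 = 5.04×10⁻¹⁹  ⇒  s^4 = 1.87×10⁻²⁰
s = (1.87×10⁻²⁰)^(1/4) = 1.17×10⁻⁵ M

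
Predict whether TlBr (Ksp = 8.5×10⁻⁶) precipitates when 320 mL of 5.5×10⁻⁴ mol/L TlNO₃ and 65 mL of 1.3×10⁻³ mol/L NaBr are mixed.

The combined volume is 385 mL.
[Tl⁺] = (5.5×10⁻⁴)(320)/385 = 4.6×10⁻⁴ mol/L
[Br⁻] = (1.3×10⁻³)(65)/385 = 2.2×10⁻⁴ mol/L
Q = [Tl⁺][Br⁻] = 1.0×10⁻⁷
Q < Ksp (1.0×10⁻⁷ vs 8.5×10⁻⁶); the solution remains unsaturated and no precipitate forms.

No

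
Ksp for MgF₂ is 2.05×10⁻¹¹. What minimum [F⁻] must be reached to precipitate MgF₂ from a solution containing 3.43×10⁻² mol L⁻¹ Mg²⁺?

2.44×10⁻⁵ M

Precipitation of each salt begins when its ion product equals Ksp.
MgF₂(s) ⇌ Mg²⁺(aq) + 2 F⁻(aq)
Ksp = [Mg²⁺][F⁻]^2 = [F⁻]^2(3.43×10⁻²)
[F⁻]^2 = 2.05×10⁻¹¹ / (3.43×10⁻²) = 5.98×10⁻¹⁰
[F⁻] = 2.44×10⁻⁵ mol L⁻¹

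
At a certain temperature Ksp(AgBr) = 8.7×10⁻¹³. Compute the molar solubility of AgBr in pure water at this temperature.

AgBr(s) ⇌ Ag⁺(aq) + Br⁻(aq)
If s mol/L of AgBr dissolves, [Ag⁺] = s and [Br⁻] = s.
Ksp = [Ag⁺][Br⁻] = s · s = s^2
s^2 = 8.7×10⁻¹³
s = 9.3×10⁻⁷ mol L⁻¹

9.3×10⁻⁷ M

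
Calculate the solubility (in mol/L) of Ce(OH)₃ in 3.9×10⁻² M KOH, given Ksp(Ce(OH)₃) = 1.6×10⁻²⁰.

2.7×10⁻¹⁶ M

Ce(OH)₃(s) ⇌ Ce³⁺(aq) + 3 OH⁻(aq)
OH⁻ is already present at 3.9×10⁻² M. If s mol/L of Ce(OH)₃ dissolves, [Ce³⁺] = s while [OH⁻] ≈ 3.9×10⁻² M.
Ksp = [Ce³⁺][OH⁻]^3 = s(3.9×10⁻²)^3
s = 1.6×10⁻²⁰ / (3.9×10⁻²)^3 = 2.7×10⁻¹⁶
s = 2.7×10⁻¹⁶ M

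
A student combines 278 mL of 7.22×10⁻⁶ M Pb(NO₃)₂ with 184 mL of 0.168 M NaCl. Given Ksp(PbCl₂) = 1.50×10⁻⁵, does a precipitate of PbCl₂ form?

No

After mixing, V = 278 mL + 184 mL = 462 mL.
[Pb²⁺] = (7.22×10⁻⁶)(278)/462 = 4.34×10⁻⁶ M
[Cl⁻] = (0.168)(184)/462 = 6.69×10⁻² M
Q = [Pb²⁺][Cl⁻]^2 = 1.94×10⁻⁸
Q = 1.94×10⁻⁸ < Ksp = 1.50×10⁻⁵, so the solution is unsaturated and no precipitate forms.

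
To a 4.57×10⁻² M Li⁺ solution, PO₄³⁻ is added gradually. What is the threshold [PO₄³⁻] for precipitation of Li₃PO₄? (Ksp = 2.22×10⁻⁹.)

A salt starts to precipitate once the ion product Q reaches its Ksp.
Li₃PO₄(s) ⇌ 3 Li⁺(aq) + PO₄³⁻(aq)
Ksp = [Li⁺]^3[PO₄³⁻] = [PO₄³⁻](4.57×10⁻²)^3
[PO₄³⁻] = 2.22×10⁻⁹ / (4.57×10⁻²)^3 = 2.33×10⁻⁵
[PO₄³⁻] = 2.33×10⁻⁵ M

2.33×10⁻⁵ M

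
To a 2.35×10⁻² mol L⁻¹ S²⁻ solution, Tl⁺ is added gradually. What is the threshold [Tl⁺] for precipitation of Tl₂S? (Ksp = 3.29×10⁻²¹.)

3.74×10⁻¹⁰ M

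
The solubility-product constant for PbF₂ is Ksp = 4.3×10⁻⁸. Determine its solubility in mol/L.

PbF₂(s) ⇌ Pb²⁺(aq) + 2 F⁻(aq)
With molar solubility s: [Pb²⁺] = s, [F⁻] = 2s.
Ksp = [Pb²⁺][F⁻]^2 = s · (2s)^2 = 4s^3
4s^3 = 4.3×10⁻⁸  ⇒  s^3 = 1.1×10⁻⁸
s = (1.1×10⁻⁸)^(1/3) = 2.2×10⁻³ mol L⁻¹

2.2×10⁻³ M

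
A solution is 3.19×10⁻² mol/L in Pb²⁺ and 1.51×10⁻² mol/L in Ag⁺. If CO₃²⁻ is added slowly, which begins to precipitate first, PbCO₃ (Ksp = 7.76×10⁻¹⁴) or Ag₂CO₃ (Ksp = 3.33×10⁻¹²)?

PbCO₃

Each salt precipitates once Q = Ksp for that salt.
For PbCO₃: [CO₃²⁻] = (Ksp/[Pb²⁺]) = 2.43×10⁻¹² mol/L
For Ag₂CO₃: [CO₃²⁻] = (Ksp/[Ag⁺]^2) = 1.46×10⁻⁸ mol/L
PbCO₃ requires the lower [CO₃²⁻], so it precipitates first.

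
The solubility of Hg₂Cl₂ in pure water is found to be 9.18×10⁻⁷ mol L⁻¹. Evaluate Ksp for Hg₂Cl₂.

Hg₂Cl₂(s) ⇌ Hg₂²⁺(aq) + 2 Cl⁻(aq)
Let s be the molar solubility. Then [Hg₂²⁺] = s and [Cl⁻] = 2s.
Ksp = [Hg₂²⁺][Cl⁻]^2 = s · (2s)^2 = 4s^3
Ksp = 4 × (9.18×10⁻⁷)^3 = 3.09×10⁻¹⁸

Ksp = 3.09×10⁻¹⁸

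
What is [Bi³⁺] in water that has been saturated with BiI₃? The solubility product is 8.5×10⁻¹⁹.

1.3×10⁻⁵ M

BiI₃(s) ⇌ Bi³⁺(aq) + 3 I⁻(aq)
If s mol/L of BiI₃ dissolves, [Bi³⁺] = s and [I⁻] = 3s.
Ksp = [Bi³⁺][I⁻]^3 = s · (3s)^3 = 27s^4 = 8.5×10⁻¹⁹
s = 1.3×10⁻⁵ M
[Bi³⁺] = s = 1.3×10⁻⁵ M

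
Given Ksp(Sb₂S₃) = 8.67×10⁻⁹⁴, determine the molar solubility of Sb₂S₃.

Sb₂S₃(s) ⇌ 2 Sb³⁺(aq) + 3 S²⁻(aq)
If s mol/L of Sb₂S₃ dissolves, [Sb³⁺] = 2s and [S²⁻] = 3s.
Ksp = [Sb³⁺]^2[S²⁻]^3 = (2s)^2 · (3s)^3 = 108s^5
108s^5 = 8.67×10⁻⁹⁴  ⇒  s^5 = 8.03×10⁻⁹⁶
s = (8.03×10⁻⁹⁶)^(1/5) = 9.57×10⁻²⁰ mol L⁻¹

9.57×10⁻²⁰ M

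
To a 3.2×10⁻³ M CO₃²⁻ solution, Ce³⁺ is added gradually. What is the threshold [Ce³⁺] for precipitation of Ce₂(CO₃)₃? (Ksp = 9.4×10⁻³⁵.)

Precipitation of each salt begins when its ion product equals Ksp.
Ce₂(CO₃)₃(s) ⇌ 2 Ce³⁺(aq) + 3 CO₃²⁻(aq)
Ksp = [Ce³⁺]^2[CO₃²⁻]^3 = [Ce³⁺]^2(3.2×10⁻³)^3
[Ce³⁺]^2 = 9.4×10⁻³⁵ / (3.2×10⁻³)^3 = 2.9×10⁻²⁷
[Ce³⁺] = 5.4×10⁻¹⁴ M

5.4×10⁻¹⁴ M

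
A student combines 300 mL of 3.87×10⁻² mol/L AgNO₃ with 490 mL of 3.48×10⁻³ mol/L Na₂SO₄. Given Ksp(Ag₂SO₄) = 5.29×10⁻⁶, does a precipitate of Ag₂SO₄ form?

No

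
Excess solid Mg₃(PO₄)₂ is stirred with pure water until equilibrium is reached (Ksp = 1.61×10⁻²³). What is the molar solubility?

Mg₃(PO₄)₂(s) ⇌ 3 Mg²⁺(aq) + 2 PO₄³⁻(aq)
Let s be the molar solubility. Then [Mg²⁺] = 3s and [PO₄³⁻] = 2s.
Ksp = [Mg²⁺]^3[PO₄³⁻]^2 = (3s)^3 · (2s)^2 = 108s^5
108s^5 = 1.61×10⁻²³  ⇒  s^5 = 1.49×10⁻²⁵
s = (1.49×10⁻²⁵)^(1/5) = 1.08×10⁻⁵ M

1.08×10⁻⁵ M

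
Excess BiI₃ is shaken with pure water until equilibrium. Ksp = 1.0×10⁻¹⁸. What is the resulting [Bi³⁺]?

1.4×10⁻⁵ M

BiI₃(s) ⇌ Bi³⁺(aq) + 3 I⁻(aq)
With molar solubility s: [Bi³⁺] = s, [I⁻] = 3s.
Ksp = [Bi³⁺][I⁻]^3 = s · (3s)^3 = 27s^4 = 1.0×10⁻¹⁸
s = 1.4×10⁻⁵ M
[Bi³⁺] = s = 1.4×10⁻⁵ M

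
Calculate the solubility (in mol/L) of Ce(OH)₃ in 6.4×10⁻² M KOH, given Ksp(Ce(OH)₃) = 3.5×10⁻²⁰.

Ce(OH)₃(s) ⇌ Ce³⁺(aq) + 3 OH⁻(aq)
OH⁻ is already present at 6.4×10⁻² M. If s mol/L of Ce(OH)₃ dissolves, [Ce³⁺] = s while [OH⁻] ≈ 6.4×10⁻² M.
Ksp = [Ce³⁺][OH⁻]^3 = s(6.4×10⁻²)^3
s = 3.5×10⁻²⁰ / (6.4×10⁻²)^3 = 1.3×10⁻¹⁶
s = 1.3×10⁻¹⁶ M

1.3×10⁻¹⁶ M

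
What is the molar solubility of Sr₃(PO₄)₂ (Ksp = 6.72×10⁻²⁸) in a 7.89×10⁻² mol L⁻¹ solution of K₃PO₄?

Sr₃(PO₄)₂(s) ⇌ 3 Sr²⁺(aq) + 2 PO₄³⁻(aq)
Let s be the solubility of Sr₃(PO₄)₂ here. The common ion gives [PO₄³⁻] ≈ 7.89×10⁻² mol L⁻¹, and [Sr²⁺] = 3s.
Ksp = [Sr²⁺]^3[PO₄³⁻]^2 = (3s)^3(7.89×10⁻²)^2
(3s)^3 = 6.72×10⁻²⁸ / (7.89×10⁻²)^2 = 1.08×10⁻²⁵
s = 1.59×10⁻⁹ mol L⁻¹

1.59×10⁻⁹ M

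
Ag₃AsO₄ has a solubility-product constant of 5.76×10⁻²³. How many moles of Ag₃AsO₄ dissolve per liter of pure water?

Ag₃AsO₄(s) ⇌ 3 Ag⁺(aq) + AsO₄³⁻(aq)
For each mole of Ag₃AsO₄ that dissolves per liter, [Ag⁺] = 3s and [AsO₄³⁻] = s; let s denote this solubility.
Ksp = [Ag⁺]^3[AsO₄³⁻] = (3s)^3 · s = 27s^4
27s^4 = 5.76×10⁻²³  ⇒  s^4 = 2.13×10⁻²⁴
Taking the 4th root, s = 1.21×10⁻⁶ mol L⁻¹.

1.21×10⁻⁶ M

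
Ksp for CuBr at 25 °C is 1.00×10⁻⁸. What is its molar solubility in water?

1.00×10⁻⁴ M

CuBr(s) ⇌ Cu⁺(aq) + Br⁻(aq)
Call the molar solubility s, so that [Cu⁺] = s and [Br⁻] = s.
Ksp = [Cu⁺][Br⁻] = s · s = s^2
s^2 = 1.00×10⁻⁸
s = 1.00×10⁻⁴ M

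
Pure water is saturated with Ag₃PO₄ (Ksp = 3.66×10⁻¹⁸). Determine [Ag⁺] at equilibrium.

Ag₃PO₄(s) ⇌ 3 Ag⁺(aq) + PO₄³⁻(aq)
Call the molar solubility s, so that [Ag⁺] = 3s and [PO₄³⁻] = s.
Ksp = [Ag⁺]^3[PO₄³⁻] = (3s)^3 · s = 27s^4 = 3.66×10⁻¹⁸
s = 1.92×10⁻⁵ mol/L
[Ag⁺] = 3s = 5.76×10⁻⁵ mol/L

5.76×10⁻⁵ M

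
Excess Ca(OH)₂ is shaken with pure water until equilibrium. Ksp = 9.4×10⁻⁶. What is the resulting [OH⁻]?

2.7×10⁻² M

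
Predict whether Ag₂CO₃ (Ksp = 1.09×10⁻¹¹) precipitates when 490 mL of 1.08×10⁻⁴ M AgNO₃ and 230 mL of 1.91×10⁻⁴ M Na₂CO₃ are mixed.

Total volume after mixing = 490 + 230 = 720 mL.
[Ag⁺] = (1.08×10⁻⁴)(490)/720 = 7.35×10⁻⁵ M
[CO₃²⁻] = (1.91×10⁻⁴)(230)/720 = 6.10×10⁻⁵ M
Q = [Ag⁺]^2[CO₃²⁻] = 3.30×10⁻¹³
Q = 3.30×10⁻¹³ < Ksp = 1.09×10⁻¹¹, so the solution is unsaturated and no precipitate forms.

No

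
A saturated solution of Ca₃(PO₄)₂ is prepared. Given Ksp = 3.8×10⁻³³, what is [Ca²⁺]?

Ca₃(PO₄)₂(s) ⇌ 3 Ca²⁺(aq) + 2 PO₄³⁻(aq)
Let s be the molar solubility. Then [Ca²⁺] = 3s and [PO₄³⁻] = 2s.
Ksp = [Ca²⁺]^3[PO₄³⁻]^2 = (3s)^3 · (2s)^2 = 108s^5 = 3.8×10⁻³³
s = 1.3×10⁻⁷ mol/L
[Ca²⁺] = 3s = 3.9×10⁻⁷ mol/L

3.9×10⁻⁷ M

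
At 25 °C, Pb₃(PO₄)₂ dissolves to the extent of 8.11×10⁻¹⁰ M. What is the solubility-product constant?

Ksp = 3.79×10⁻⁴⁴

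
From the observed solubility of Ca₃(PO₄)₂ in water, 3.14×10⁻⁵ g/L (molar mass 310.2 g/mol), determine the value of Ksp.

Convert to molarity: s = 3.14×10⁻⁵ / 310.2 = 1.0123×10⁻⁷ mol/L
Ca₃(PO₄)₂(s) ⇌ 3 Ca²⁺(aq) + 2 PO₄³⁻(aq)
With molar solubility s: [Ca²⁺] = 3s, [PO₄³⁻] = 2s.
Ksp = [Ca²⁺]^3[PO₄³⁻]^2 = (3s)^3 · (2s)^2 = 108s^5
Ksp = 108 × (1.0123×10⁻⁷)^5 = 1.15×10⁻³³

Ksp = 1.15×10⁻³³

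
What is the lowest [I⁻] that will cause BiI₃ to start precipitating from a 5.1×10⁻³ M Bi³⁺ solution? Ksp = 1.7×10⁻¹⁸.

6.9×10⁻⁶ M

Precipitation of each salt begins when its ion product equals Ksp.
BiI₃(s) ⇌ Bi³⁺(aq) + 3 I⁻(aq)
Ksp = [Bi³⁺][I⁻]^3 = [I⁻]^3(5.1×10⁻³)
[I⁻]^3 = 1.7×10⁻¹⁸ / (5.1×10⁻³) = 3.3×10⁻¹⁶
[I⁻] = 6.9×10⁻⁶ M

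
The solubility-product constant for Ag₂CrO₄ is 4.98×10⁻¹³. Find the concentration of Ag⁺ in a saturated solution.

9.99×10⁻⁵ M

Ag₂CrO₄(s) ⇌ 2 Ag⁺(aq) + CrO₄²⁻(aq)
Call the molar solubility s, so that [Ag⁺] = 2s and [CrO₄²⁻] = s.
Ksp = [Ag⁺]^2[CrO₄²⁻] = (2s)^2 · s = 4s^3 = 4.98×10⁻¹³
s = 4.99×10⁻⁵ M
[Ag⁺] = 2s = 9.99×10⁻⁵ M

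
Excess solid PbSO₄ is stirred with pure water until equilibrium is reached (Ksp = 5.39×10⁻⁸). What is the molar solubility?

PbSO₄(s) ⇌ Pb²⁺(aq) + SO₄²⁻(aq)
If s mol/L of PbSO₄ dissolves, [Pb²⁺] = s and [SO₄²⁻] = s.
Ksp = [Pb²⁺][SO₄²⁻] = s · s = s^2
s^2 = 5.39×10⁻⁸
s = (5.39×10⁻⁸)^(1/2) = 2.32×10⁻⁴ mol/L

2.32×10⁻⁴ M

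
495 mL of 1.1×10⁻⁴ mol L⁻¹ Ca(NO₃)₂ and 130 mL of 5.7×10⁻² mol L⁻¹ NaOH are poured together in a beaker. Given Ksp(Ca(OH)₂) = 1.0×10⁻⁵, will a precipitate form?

After mixing, V = 495 mL + 130 mL = 625 mL.
[Ca²⁺] = (1.1×10⁻⁴)(495)/625 = 8.7×10⁻⁵ mol L⁻¹
[OH⁻] = (5.7×10⁻²)(130)/625 = 1.2×10⁻² mol L⁻¹
Q = [Ca²⁺][OH⁻]^2 = 1.2×10⁻⁸
Q = 1.2×10⁻⁸ < Ksp = 1.0×10⁻⁵, so the solution is unsaturated and no precipitate forms.

No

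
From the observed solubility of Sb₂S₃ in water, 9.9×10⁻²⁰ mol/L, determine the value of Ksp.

Sb₂S₃(s) ⇌ 2 Sb³⁺(aq) + 3 S²⁻(aq)
Call the molar solubility s, so that [Sb³⁺] = 2s and [S²⁻] = 3s.
Ksp = [Sb³⁺]^2[S²⁻]^3 = (2s)^2 · (3s)^3 = 108s^5
Ksp = 108 × (9.9×10⁻²⁰)^5 = 1.0×10⁻⁹³

Ksp = 1.0×10⁻⁹³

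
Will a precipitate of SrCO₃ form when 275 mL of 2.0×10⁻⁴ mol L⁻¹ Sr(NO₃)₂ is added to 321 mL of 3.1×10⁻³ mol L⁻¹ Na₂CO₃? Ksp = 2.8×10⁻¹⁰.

Yes

Total volume after mixing = 275 + 321 = 596 mL.
[Sr²⁺] = (2.0×10⁻⁴)(275)/596 = 9.2×10⁻⁵ mol L⁻¹
[CO₃²⁻] = (3.1×10⁻³)(321)/596 = 1.7×10⁻³ mol L⁻¹
Q = [Sr²⁺][CO₃²⁻] = 1.5×10⁻⁷
Since Q (1.5×10⁻⁷) exceeds Ksp (2.8×10⁻¹⁰), SrCO₃ will precipitate.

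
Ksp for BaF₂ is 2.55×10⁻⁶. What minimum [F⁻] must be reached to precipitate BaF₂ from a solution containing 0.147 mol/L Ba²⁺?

4.16×10⁻³ M

Precipitation of each salt begins when its ion product equals Ksp.
BaF₂(s) ⇌ Ba²⁺(aq) + 2 F⁻(aq)
Ksp = [Ba²⁺][F⁻]^2 = [F⁻]^2(0.147)
[F⁻]^2 = 2.55×10⁻⁶ / (0.147) = 1.73×10⁻⁵
[F⁻] = 4.16×10⁻³ mol/L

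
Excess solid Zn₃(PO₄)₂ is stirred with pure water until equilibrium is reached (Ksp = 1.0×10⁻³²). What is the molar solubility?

Zn₃(PO₄)₂(s) ⇌ 3 Zn²⁺(aq) + 2 PO₄³⁻(aq)
For each mole of Zn₃(PO₄)₂ that dissolves per liter, [Zn²⁺] = 3s and [PO₄³⁻] = 2s; let s denote this solubility.
Ksp = [Zn²⁺]^3[PO₄³⁻]^2 = (3s)^3 · (2s)^2 = 108s^5
108s^5 = 1.0×10⁻³²  ⇒  s^5 = 9.3×10⁻³⁵
s = 1.6×10⁻⁷ mol/L

1.6×10⁻⁷ M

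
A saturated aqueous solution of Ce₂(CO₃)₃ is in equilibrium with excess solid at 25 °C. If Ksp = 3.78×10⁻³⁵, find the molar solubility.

5.11×10⁻⁸ M

Ce₂(CO₃)₃(s) ⇌ 2 Ce³⁺(aq) + 3 CO₃²⁻(aq)
With molar solubility s: [Ce³⁺] = 2s, [CO₃²⁻] = 3s.
Ksp = [Ce³⁺]^2[CO₃²⁻]^3 = (2s)^2 · (3s)^3 = 108s^5
108s^5 = 3.78×10⁻³⁵  ⇒  s^5 = 3.50×10⁻³⁷
s = (3.50×10⁻³⁷)^(1/5) = 5.11×10⁻⁸ mol/L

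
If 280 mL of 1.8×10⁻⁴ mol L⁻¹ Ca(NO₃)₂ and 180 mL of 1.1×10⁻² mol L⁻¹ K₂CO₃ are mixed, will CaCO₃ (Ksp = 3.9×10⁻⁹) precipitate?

The combined volume is 460 mL.
[Ca²⁺] = (1.8×10⁻⁴)(280)/460 = 1.1×10⁻⁴ mol L⁻¹
[CO₃²⁻] = (1.1×10⁻²)(180)/460 = 4.3×10⁻³ mol L⁻¹
Q = [Ca²⁺][CO₃²⁻] = 4.7×10⁻⁷
Since Q (4.7×10⁻⁷) exceeds Ksp (3.9×10⁻⁹), CaCO₃ will precipitate.

Yes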